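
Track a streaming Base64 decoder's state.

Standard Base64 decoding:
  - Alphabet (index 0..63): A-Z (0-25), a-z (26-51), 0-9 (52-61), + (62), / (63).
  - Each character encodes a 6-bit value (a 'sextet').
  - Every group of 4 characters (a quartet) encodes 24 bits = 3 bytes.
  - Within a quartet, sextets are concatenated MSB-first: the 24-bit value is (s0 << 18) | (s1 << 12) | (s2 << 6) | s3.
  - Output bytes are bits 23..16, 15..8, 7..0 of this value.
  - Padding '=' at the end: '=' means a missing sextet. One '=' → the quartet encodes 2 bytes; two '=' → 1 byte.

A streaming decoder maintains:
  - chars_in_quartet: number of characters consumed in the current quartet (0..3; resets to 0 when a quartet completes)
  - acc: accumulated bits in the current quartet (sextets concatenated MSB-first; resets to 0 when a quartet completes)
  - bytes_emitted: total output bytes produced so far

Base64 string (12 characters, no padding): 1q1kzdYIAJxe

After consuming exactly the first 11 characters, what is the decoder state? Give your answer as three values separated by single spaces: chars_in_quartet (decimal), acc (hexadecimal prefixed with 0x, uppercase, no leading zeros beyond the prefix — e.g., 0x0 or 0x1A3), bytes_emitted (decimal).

After char 0 ('1'=53): chars_in_quartet=1 acc=0x35 bytes_emitted=0
After char 1 ('q'=42): chars_in_quartet=2 acc=0xD6A bytes_emitted=0
After char 2 ('1'=53): chars_in_quartet=3 acc=0x35AB5 bytes_emitted=0
After char 3 ('k'=36): chars_in_quartet=4 acc=0xD6AD64 -> emit D6 AD 64, reset; bytes_emitted=3
After char 4 ('z'=51): chars_in_quartet=1 acc=0x33 bytes_emitted=3
After char 5 ('d'=29): chars_in_quartet=2 acc=0xCDD bytes_emitted=3
After char 6 ('Y'=24): chars_in_quartet=3 acc=0x33758 bytes_emitted=3
After char 7 ('I'=8): chars_in_quartet=4 acc=0xCDD608 -> emit CD D6 08, reset; bytes_emitted=6
After char 8 ('A'=0): chars_in_quartet=1 acc=0x0 bytes_emitted=6
After char 9 ('J'=9): chars_in_quartet=2 acc=0x9 bytes_emitted=6
After char 10 ('x'=49): chars_in_quartet=3 acc=0x271 bytes_emitted=6

Answer: 3 0x271 6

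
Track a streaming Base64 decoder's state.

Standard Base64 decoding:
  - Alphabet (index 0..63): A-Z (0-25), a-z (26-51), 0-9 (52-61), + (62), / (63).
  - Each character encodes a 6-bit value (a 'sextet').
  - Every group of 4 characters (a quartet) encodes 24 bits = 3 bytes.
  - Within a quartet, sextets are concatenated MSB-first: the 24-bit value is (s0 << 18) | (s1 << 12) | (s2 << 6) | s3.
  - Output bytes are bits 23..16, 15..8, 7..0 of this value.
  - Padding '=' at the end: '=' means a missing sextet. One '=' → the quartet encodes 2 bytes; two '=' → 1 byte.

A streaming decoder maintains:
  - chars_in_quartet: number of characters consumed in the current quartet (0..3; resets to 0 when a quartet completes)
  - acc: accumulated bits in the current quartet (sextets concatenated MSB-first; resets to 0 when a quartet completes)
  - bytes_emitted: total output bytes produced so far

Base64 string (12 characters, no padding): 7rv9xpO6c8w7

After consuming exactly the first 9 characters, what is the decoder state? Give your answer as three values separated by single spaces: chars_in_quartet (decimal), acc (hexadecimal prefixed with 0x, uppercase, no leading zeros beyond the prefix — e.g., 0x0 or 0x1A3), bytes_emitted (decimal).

After char 0 ('7'=59): chars_in_quartet=1 acc=0x3B bytes_emitted=0
After char 1 ('r'=43): chars_in_quartet=2 acc=0xEEB bytes_emitted=0
After char 2 ('v'=47): chars_in_quartet=3 acc=0x3BAEF bytes_emitted=0
After char 3 ('9'=61): chars_in_quartet=4 acc=0xEEBBFD -> emit EE BB FD, reset; bytes_emitted=3
After char 4 ('x'=49): chars_in_quartet=1 acc=0x31 bytes_emitted=3
After char 5 ('p'=41): chars_in_quartet=2 acc=0xC69 bytes_emitted=3
After char 6 ('O'=14): chars_in_quartet=3 acc=0x31A4E bytes_emitted=3
After char 7 ('6'=58): chars_in_quartet=4 acc=0xC693BA -> emit C6 93 BA, reset; bytes_emitted=6
After char 8 ('c'=28): chars_in_quartet=1 acc=0x1C bytes_emitted=6

Answer: 1 0x1C 6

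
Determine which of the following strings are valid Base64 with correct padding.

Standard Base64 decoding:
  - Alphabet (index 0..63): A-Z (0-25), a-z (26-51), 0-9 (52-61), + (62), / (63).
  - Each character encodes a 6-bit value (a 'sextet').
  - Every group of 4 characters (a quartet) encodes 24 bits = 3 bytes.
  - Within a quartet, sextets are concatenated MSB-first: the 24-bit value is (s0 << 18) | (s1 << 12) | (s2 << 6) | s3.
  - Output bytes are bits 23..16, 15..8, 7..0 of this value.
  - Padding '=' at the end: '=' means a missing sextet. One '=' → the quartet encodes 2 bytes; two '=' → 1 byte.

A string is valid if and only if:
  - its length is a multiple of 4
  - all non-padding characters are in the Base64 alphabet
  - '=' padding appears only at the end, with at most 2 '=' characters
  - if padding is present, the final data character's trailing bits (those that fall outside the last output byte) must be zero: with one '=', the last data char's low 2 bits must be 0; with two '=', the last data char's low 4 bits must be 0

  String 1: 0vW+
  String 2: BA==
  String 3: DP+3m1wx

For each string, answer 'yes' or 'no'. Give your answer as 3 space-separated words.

String 1: '0vW+' → valid
String 2: 'BA==' → valid
String 3: 'DP+3m1wx' → valid

Answer: yes yes yes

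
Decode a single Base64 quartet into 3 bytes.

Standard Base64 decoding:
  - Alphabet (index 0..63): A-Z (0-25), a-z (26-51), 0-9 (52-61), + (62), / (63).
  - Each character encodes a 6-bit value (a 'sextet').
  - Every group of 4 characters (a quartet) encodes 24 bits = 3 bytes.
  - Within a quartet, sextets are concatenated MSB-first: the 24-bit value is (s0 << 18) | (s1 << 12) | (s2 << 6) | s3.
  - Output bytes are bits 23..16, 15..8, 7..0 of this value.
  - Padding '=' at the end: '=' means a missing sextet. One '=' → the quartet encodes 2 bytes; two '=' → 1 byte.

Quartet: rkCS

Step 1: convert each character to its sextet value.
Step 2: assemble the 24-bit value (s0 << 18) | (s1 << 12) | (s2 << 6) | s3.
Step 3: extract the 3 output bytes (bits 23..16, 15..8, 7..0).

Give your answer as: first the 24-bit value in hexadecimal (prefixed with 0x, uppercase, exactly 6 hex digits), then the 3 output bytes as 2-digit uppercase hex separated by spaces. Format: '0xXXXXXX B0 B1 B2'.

Answer: 0xAE4092 AE 40 92

Derivation:
Sextets: r=43, k=36, C=2, S=18
24-bit: (43<<18) | (36<<12) | (2<<6) | 18
      = 0xAC0000 | 0x024000 | 0x000080 | 0x000012
      = 0xAE4092
Bytes: (v>>16)&0xFF=AE, (v>>8)&0xFF=40, v&0xFF=92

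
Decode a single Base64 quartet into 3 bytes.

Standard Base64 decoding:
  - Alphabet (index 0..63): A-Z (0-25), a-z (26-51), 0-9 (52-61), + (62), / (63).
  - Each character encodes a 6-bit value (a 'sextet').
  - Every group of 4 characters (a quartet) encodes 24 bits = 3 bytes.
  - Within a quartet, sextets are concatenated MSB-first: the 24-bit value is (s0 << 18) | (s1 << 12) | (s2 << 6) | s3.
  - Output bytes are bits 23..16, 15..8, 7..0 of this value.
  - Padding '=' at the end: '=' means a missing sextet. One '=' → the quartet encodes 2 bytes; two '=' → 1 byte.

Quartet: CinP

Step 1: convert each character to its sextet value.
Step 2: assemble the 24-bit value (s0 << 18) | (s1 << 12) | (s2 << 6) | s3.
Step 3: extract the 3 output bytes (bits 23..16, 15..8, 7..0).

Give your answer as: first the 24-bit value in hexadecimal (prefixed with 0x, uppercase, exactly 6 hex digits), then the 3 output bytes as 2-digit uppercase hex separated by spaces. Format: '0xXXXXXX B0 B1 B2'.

Answer: 0x0A29CF 0A 29 CF

Derivation:
Sextets: C=2, i=34, n=39, P=15
24-bit: (2<<18) | (34<<12) | (39<<6) | 15
      = 0x080000 | 0x022000 | 0x0009C0 | 0x00000F
      = 0x0A29CF
Bytes: (v>>16)&0xFF=0A, (v>>8)&0xFF=29, v&0xFF=CF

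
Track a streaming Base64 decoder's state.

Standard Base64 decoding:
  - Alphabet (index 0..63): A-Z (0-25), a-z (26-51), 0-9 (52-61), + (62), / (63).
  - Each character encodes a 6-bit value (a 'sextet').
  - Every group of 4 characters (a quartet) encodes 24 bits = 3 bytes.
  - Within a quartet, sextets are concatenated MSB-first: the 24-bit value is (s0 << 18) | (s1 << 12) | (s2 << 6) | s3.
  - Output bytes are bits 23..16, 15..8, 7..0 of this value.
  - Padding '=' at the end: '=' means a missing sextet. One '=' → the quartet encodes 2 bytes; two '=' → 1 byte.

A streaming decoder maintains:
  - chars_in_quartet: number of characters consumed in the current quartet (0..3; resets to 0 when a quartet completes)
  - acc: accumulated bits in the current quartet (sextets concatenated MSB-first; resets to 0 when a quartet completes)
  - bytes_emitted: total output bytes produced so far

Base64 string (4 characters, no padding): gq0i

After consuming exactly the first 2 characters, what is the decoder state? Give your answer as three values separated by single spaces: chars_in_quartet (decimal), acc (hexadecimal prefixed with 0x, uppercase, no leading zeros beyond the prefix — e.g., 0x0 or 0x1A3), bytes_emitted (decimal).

Answer: 2 0x82A 0

Derivation:
After char 0 ('g'=32): chars_in_quartet=1 acc=0x20 bytes_emitted=0
After char 1 ('q'=42): chars_in_quartet=2 acc=0x82A bytes_emitted=0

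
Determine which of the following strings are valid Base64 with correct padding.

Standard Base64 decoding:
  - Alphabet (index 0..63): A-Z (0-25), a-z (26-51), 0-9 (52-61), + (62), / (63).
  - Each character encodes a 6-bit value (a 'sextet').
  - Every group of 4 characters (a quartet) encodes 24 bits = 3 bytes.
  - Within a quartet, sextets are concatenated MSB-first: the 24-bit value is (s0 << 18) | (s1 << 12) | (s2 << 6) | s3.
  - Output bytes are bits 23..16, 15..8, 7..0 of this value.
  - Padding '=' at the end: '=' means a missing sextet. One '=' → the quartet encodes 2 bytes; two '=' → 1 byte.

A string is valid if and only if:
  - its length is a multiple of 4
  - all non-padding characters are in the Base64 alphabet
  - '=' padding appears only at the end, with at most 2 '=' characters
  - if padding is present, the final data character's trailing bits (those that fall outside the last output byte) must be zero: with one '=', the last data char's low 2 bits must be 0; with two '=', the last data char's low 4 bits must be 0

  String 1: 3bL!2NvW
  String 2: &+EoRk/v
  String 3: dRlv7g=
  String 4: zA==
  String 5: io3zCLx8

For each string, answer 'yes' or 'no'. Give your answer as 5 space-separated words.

String 1: '3bL!2NvW' → invalid (bad char(s): ['!'])
String 2: '&+EoRk/v' → invalid (bad char(s): ['&'])
String 3: 'dRlv7g=' → invalid (len=7 not mult of 4)
String 4: 'zA==' → valid
String 5: 'io3zCLx8' → valid

Answer: no no no yes yes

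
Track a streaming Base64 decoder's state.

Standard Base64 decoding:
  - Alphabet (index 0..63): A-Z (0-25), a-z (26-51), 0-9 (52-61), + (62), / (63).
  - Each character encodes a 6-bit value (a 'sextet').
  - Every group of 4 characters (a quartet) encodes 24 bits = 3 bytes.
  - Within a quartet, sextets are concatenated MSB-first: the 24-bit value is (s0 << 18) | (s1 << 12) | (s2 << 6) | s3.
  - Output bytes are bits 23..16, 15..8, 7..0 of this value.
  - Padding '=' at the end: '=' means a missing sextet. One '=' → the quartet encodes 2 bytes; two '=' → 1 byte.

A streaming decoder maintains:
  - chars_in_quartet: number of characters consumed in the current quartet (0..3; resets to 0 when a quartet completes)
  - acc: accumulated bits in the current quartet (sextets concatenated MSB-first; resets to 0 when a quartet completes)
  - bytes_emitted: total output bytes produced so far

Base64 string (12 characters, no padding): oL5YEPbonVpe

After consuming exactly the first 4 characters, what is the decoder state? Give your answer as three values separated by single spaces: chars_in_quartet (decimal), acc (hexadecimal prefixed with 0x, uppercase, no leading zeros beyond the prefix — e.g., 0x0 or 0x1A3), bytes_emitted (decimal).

After char 0 ('o'=40): chars_in_quartet=1 acc=0x28 bytes_emitted=0
After char 1 ('L'=11): chars_in_quartet=2 acc=0xA0B bytes_emitted=0
After char 2 ('5'=57): chars_in_quartet=3 acc=0x282F9 bytes_emitted=0
After char 3 ('Y'=24): chars_in_quartet=4 acc=0xA0BE58 -> emit A0 BE 58, reset; bytes_emitted=3

Answer: 0 0x0 3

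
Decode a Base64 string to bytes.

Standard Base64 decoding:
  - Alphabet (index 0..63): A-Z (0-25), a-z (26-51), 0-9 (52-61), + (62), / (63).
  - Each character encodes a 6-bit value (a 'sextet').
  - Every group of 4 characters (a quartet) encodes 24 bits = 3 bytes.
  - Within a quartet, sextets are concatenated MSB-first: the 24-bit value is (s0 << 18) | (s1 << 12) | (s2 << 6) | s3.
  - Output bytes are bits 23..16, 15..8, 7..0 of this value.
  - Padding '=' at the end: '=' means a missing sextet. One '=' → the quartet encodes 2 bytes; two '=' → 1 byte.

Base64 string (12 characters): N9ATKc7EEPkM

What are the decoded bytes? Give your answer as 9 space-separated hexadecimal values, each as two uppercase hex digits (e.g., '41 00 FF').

After char 0 ('N'=13): chars_in_quartet=1 acc=0xD bytes_emitted=0
After char 1 ('9'=61): chars_in_quartet=2 acc=0x37D bytes_emitted=0
After char 2 ('A'=0): chars_in_quartet=3 acc=0xDF40 bytes_emitted=0
After char 3 ('T'=19): chars_in_quartet=4 acc=0x37D013 -> emit 37 D0 13, reset; bytes_emitted=3
After char 4 ('K'=10): chars_in_quartet=1 acc=0xA bytes_emitted=3
After char 5 ('c'=28): chars_in_quartet=2 acc=0x29C bytes_emitted=3
After char 6 ('7'=59): chars_in_quartet=3 acc=0xA73B bytes_emitted=3
After char 7 ('E'=4): chars_in_quartet=4 acc=0x29CEC4 -> emit 29 CE C4, reset; bytes_emitted=6
After char 8 ('E'=4): chars_in_quartet=1 acc=0x4 bytes_emitted=6
After char 9 ('P'=15): chars_in_quartet=2 acc=0x10F bytes_emitted=6
After char 10 ('k'=36): chars_in_quartet=3 acc=0x43E4 bytes_emitted=6
After char 11 ('M'=12): chars_in_quartet=4 acc=0x10F90C -> emit 10 F9 0C, reset; bytes_emitted=9

Answer: 37 D0 13 29 CE C4 10 F9 0C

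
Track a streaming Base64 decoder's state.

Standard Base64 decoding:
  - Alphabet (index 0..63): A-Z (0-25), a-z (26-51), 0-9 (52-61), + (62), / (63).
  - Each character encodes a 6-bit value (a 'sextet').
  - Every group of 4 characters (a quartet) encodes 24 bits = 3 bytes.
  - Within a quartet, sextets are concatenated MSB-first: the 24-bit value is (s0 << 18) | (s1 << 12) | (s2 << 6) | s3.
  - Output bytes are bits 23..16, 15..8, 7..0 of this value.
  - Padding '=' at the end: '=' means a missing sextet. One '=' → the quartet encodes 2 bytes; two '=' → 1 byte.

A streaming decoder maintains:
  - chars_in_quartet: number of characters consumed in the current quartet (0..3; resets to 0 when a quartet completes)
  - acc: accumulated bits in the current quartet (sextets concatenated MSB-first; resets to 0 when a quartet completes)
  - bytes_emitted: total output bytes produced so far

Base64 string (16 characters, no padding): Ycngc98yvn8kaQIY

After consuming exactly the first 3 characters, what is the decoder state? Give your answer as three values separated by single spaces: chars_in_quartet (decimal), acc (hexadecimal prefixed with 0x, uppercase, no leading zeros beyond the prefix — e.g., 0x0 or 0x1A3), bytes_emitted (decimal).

Answer: 3 0x18727 0

Derivation:
After char 0 ('Y'=24): chars_in_quartet=1 acc=0x18 bytes_emitted=0
After char 1 ('c'=28): chars_in_quartet=2 acc=0x61C bytes_emitted=0
After char 2 ('n'=39): chars_in_quartet=3 acc=0x18727 bytes_emitted=0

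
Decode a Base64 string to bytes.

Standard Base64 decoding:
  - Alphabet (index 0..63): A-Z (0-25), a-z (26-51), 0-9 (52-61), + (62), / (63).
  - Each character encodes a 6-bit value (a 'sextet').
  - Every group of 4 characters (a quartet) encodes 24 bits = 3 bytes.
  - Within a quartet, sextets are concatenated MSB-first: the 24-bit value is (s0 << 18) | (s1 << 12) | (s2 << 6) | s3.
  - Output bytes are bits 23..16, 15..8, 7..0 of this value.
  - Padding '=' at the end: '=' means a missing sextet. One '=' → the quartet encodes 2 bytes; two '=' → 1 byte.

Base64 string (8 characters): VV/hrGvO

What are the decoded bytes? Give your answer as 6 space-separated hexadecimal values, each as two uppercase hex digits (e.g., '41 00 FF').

After char 0 ('V'=21): chars_in_quartet=1 acc=0x15 bytes_emitted=0
After char 1 ('V'=21): chars_in_quartet=2 acc=0x555 bytes_emitted=0
After char 2 ('/'=63): chars_in_quartet=3 acc=0x1557F bytes_emitted=0
After char 3 ('h'=33): chars_in_quartet=4 acc=0x555FE1 -> emit 55 5F E1, reset; bytes_emitted=3
After char 4 ('r'=43): chars_in_quartet=1 acc=0x2B bytes_emitted=3
After char 5 ('G'=6): chars_in_quartet=2 acc=0xAC6 bytes_emitted=3
After char 6 ('v'=47): chars_in_quartet=3 acc=0x2B1AF bytes_emitted=3
After char 7 ('O'=14): chars_in_quartet=4 acc=0xAC6BCE -> emit AC 6B CE, reset; bytes_emitted=6

Answer: 55 5F E1 AC 6B CE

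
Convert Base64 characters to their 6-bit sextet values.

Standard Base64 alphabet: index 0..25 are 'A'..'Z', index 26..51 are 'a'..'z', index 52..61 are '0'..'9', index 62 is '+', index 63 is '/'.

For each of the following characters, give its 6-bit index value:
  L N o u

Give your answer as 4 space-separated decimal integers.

'L': A..Z range, ord('L') − ord('A') = 11
'N': A..Z range, ord('N') − ord('A') = 13
'o': a..z range, 26 + ord('o') − ord('a') = 40
'u': a..z range, 26 + ord('u') − ord('a') = 46

Answer: 11 13 40 46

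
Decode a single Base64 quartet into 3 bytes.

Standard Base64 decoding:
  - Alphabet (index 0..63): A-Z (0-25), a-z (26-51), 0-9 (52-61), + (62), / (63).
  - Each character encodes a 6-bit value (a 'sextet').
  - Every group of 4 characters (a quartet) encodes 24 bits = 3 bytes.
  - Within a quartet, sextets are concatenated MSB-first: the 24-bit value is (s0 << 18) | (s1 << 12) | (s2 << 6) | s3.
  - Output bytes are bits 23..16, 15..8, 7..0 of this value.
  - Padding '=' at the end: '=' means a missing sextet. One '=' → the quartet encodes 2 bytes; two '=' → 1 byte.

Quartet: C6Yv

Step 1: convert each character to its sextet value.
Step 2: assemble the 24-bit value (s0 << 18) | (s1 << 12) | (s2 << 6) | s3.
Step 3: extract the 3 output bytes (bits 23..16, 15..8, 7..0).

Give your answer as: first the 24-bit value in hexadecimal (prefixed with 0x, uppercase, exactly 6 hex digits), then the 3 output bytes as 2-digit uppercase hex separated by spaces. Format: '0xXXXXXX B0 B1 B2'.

Answer: 0x0BA62F 0B A6 2F

Derivation:
Sextets: C=2, 6=58, Y=24, v=47
24-bit: (2<<18) | (58<<12) | (24<<6) | 47
      = 0x080000 | 0x03A000 | 0x000600 | 0x00002F
      = 0x0BA62F
Bytes: (v>>16)&0xFF=0B, (v>>8)&0xFF=A6, v&0xFF=2F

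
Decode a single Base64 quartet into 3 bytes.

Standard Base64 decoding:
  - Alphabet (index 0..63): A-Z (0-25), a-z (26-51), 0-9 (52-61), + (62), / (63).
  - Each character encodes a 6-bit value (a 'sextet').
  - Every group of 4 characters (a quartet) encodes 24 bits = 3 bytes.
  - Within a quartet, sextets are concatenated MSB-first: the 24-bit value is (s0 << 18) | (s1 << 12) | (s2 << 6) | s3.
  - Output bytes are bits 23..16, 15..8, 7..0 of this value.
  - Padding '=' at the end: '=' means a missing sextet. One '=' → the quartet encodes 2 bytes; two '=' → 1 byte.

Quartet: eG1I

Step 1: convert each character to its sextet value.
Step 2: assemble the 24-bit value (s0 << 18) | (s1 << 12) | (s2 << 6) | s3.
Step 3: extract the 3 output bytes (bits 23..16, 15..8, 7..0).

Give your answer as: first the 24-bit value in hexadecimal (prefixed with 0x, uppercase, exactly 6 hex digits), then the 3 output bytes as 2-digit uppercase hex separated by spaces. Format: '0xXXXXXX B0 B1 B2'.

Answer: 0x786D48 78 6D 48

Derivation:
Sextets: e=30, G=6, 1=53, I=8
24-bit: (30<<18) | (6<<12) | (53<<6) | 8
      = 0x780000 | 0x006000 | 0x000D40 | 0x000008
      = 0x786D48
Bytes: (v>>16)&0xFF=78, (v>>8)&0xFF=6D, v&0xFF=48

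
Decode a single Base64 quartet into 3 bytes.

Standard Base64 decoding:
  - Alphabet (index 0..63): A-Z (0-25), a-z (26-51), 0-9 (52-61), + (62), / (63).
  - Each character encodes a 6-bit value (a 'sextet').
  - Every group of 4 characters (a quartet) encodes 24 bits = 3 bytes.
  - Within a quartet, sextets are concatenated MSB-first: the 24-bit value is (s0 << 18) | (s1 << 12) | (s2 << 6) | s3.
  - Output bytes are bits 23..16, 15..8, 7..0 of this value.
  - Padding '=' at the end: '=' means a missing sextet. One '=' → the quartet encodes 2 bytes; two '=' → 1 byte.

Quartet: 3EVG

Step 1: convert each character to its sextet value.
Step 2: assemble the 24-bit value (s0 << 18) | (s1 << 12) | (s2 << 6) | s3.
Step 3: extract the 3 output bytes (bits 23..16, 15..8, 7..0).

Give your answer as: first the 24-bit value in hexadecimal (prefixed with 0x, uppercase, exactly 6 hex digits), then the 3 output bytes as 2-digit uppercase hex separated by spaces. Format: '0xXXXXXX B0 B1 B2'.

Sextets: 3=55, E=4, V=21, G=6
24-bit: (55<<18) | (4<<12) | (21<<6) | 6
      = 0xDC0000 | 0x004000 | 0x000540 | 0x000006
      = 0xDC4546
Bytes: (v>>16)&0xFF=DC, (v>>8)&0xFF=45, v&0xFF=46

Answer: 0xDC4546 DC 45 46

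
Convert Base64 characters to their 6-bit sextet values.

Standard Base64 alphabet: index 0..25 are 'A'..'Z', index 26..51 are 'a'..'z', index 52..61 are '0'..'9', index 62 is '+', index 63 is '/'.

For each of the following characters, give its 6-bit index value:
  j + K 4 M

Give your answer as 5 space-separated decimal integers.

Answer: 35 62 10 56 12

Derivation:
'j': a..z range, 26 + ord('j') − ord('a') = 35
'+': index 62
'K': A..Z range, ord('K') − ord('A') = 10
'4': 0..9 range, 52 + ord('4') − ord('0') = 56
'M': A..Z range, ord('M') − ord('A') = 12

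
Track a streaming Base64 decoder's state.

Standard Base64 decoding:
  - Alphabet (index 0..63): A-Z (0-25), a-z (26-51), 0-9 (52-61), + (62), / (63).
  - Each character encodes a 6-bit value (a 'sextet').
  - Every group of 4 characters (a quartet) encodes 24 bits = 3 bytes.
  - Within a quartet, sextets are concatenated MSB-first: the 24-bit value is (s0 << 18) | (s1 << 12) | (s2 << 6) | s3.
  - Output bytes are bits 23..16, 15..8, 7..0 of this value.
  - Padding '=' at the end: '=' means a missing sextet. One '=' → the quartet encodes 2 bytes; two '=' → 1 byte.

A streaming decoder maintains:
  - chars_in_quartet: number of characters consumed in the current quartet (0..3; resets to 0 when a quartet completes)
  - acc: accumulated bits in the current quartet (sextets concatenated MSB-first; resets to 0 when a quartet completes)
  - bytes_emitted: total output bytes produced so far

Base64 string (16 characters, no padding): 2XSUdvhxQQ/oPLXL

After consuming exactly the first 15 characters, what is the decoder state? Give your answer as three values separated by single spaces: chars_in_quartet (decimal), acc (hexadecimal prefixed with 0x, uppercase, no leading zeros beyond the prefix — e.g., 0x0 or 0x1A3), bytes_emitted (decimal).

After char 0 ('2'=54): chars_in_quartet=1 acc=0x36 bytes_emitted=0
After char 1 ('X'=23): chars_in_quartet=2 acc=0xD97 bytes_emitted=0
After char 2 ('S'=18): chars_in_quartet=3 acc=0x365D2 bytes_emitted=0
After char 3 ('U'=20): chars_in_quartet=4 acc=0xD97494 -> emit D9 74 94, reset; bytes_emitted=3
After char 4 ('d'=29): chars_in_quartet=1 acc=0x1D bytes_emitted=3
After char 5 ('v'=47): chars_in_quartet=2 acc=0x76F bytes_emitted=3
After char 6 ('h'=33): chars_in_quartet=3 acc=0x1DBE1 bytes_emitted=3
After char 7 ('x'=49): chars_in_quartet=4 acc=0x76F871 -> emit 76 F8 71, reset; bytes_emitted=6
After char 8 ('Q'=16): chars_in_quartet=1 acc=0x10 bytes_emitted=6
After char 9 ('Q'=16): chars_in_quartet=2 acc=0x410 bytes_emitted=6
After char 10 ('/'=63): chars_in_quartet=3 acc=0x1043F bytes_emitted=6
After char 11 ('o'=40): chars_in_quartet=4 acc=0x410FE8 -> emit 41 0F E8, reset; bytes_emitted=9
After char 12 ('P'=15): chars_in_quartet=1 acc=0xF bytes_emitted=9
After char 13 ('L'=11): chars_in_quartet=2 acc=0x3CB bytes_emitted=9
After char 14 ('X'=23): chars_in_quartet=3 acc=0xF2D7 bytes_emitted=9

Answer: 3 0xF2D7 9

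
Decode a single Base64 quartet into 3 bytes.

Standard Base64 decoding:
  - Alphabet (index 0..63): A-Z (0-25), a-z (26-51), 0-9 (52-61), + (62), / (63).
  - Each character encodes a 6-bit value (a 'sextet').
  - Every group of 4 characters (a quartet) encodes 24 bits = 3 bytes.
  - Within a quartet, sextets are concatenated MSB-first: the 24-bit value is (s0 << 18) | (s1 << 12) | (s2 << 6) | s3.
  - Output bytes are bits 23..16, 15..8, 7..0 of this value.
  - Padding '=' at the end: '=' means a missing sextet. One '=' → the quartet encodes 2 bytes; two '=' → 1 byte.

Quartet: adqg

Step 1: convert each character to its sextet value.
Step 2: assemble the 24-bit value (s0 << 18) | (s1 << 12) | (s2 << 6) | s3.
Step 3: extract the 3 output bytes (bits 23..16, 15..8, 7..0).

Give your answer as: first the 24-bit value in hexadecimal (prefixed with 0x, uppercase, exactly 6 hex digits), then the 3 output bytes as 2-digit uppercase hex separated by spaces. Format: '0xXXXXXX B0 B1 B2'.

Sextets: a=26, d=29, q=42, g=32
24-bit: (26<<18) | (29<<12) | (42<<6) | 32
      = 0x680000 | 0x01D000 | 0x000A80 | 0x000020
      = 0x69DAA0
Bytes: (v>>16)&0xFF=69, (v>>8)&0xFF=DA, v&0xFF=A0

Answer: 0x69DAA0 69 DA A0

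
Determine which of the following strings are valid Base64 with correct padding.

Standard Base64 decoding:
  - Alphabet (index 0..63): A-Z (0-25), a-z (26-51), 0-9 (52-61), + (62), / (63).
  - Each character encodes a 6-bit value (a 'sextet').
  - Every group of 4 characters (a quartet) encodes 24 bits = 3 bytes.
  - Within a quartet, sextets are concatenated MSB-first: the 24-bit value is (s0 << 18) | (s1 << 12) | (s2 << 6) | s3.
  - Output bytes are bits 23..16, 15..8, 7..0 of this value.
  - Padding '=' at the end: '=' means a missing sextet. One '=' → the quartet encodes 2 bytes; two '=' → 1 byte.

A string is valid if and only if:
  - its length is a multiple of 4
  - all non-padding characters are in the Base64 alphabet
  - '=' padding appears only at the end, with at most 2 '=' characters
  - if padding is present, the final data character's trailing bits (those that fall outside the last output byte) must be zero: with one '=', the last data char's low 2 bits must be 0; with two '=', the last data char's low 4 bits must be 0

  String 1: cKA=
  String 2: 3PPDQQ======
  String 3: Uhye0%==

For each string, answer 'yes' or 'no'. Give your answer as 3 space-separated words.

Answer: yes no no

Derivation:
String 1: 'cKA=' → valid
String 2: '3PPDQQ======' → invalid (6 pad chars (max 2))
String 3: 'Uhye0%==' → invalid (bad char(s): ['%'])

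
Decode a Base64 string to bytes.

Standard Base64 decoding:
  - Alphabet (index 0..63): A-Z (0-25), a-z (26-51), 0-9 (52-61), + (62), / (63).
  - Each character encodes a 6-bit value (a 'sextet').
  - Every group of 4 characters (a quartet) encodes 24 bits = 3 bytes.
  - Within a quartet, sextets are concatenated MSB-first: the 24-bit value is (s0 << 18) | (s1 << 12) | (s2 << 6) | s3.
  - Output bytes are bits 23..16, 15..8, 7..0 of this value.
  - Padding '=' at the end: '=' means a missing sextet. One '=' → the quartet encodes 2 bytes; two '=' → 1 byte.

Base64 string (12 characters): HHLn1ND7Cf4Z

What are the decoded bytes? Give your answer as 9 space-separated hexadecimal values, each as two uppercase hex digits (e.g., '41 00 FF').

After char 0 ('H'=7): chars_in_quartet=1 acc=0x7 bytes_emitted=0
After char 1 ('H'=7): chars_in_quartet=2 acc=0x1C7 bytes_emitted=0
After char 2 ('L'=11): chars_in_quartet=3 acc=0x71CB bytes_emitted=0
After char 3 ('n'=39): chars_in_quartet=4 acc=0x1C72E7 -> emit 1C 72 E7, reset; bytes_emitted=3
After char 4 ('1'=53): chars_in_quartet=1 acc=0x35 bytes_emitted=3
After char 5 ('N'=13): chars_in_quartet=2 acc=0xD4D bytes_emitted=3
After char 6 ('D'=3): chars_in_quartet=3 acc=0x35343 bytes_emitted=3
After char 7 ('7'=59): chars_in_quartet=4 acc=0xD4D0FB -> emit D4 D0 FB, reset; bytes_emitted=6
After char 8 ('C'=2): chars_in_quartet=1 acc=0x2 bytes_emitted=6
After char 9 ('f'=31): chars_in_quartet=2 acc=0x9F bytes_emitted=6
After char 10 ('4'=56): chars_in_quartet=3 acc=0x27F8 bytes_emitted=6
After char 11 ('Z'=25): chars_in_quartet=4 acc=0x9FE19 -> emit 09 FE 19, reset; bytes_emitted=9

Answer: 1C 72 E7 D4 D0 FB 09 FE 19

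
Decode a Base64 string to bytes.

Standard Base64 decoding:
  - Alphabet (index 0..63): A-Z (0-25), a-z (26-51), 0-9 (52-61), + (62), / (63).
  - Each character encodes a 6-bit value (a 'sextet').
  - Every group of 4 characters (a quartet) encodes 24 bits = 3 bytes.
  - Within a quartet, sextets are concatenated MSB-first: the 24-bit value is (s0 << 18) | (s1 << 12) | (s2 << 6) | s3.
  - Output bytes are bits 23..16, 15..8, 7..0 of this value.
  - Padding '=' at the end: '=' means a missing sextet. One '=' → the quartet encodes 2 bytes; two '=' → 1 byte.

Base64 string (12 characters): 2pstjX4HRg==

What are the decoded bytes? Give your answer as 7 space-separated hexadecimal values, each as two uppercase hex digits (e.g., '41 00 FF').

Answer: DA 9B 2D 8D 7E 07 46

Derivation:
After char 0 ('2'=54): chars_in_quartet=1 acc=0x36 bytes_emitted=0
After char 1 ('p'=41): chars_in_quartet=2 acc=0xDA9 bytes_emitted=0
After char 2 ('s'=44): chars_in_quartet=3 acc=0x36A6C bytes_emitted=0
After char 3 ('t'=45): chars_in_quartet=4 acc=0xDA9B2D -> emit DA 9B 2D, reset; bytes_emitted=3
After char 4 ('j'=35): chars_in_quartet=1 acc=0x23 bytes_emitted=3
After char 5 ('X'=23): chars_in_quartet=2 acc=0x8D7 bytes_emitted=3
After char 6 ('4'=56): chars_in_quartet=3 acc=0x235F8 bytes_emitted=3
After char 7 ('H'=7): chars_in_quartet=4 acc=0x8D7E07 -> emit 8D 7E 07, reset; bytes_emitted=6
After char 8 ('R'=17): chars_in_quartet=1 acc=0x11 bytes_emitted=6
After char 9 ('g'=32): chars_in_quartet=2 acc=0x460 bytes_emitted=6
Padding '==': partial quartet acc=0x460 -> emit 46; bytes_emitted=7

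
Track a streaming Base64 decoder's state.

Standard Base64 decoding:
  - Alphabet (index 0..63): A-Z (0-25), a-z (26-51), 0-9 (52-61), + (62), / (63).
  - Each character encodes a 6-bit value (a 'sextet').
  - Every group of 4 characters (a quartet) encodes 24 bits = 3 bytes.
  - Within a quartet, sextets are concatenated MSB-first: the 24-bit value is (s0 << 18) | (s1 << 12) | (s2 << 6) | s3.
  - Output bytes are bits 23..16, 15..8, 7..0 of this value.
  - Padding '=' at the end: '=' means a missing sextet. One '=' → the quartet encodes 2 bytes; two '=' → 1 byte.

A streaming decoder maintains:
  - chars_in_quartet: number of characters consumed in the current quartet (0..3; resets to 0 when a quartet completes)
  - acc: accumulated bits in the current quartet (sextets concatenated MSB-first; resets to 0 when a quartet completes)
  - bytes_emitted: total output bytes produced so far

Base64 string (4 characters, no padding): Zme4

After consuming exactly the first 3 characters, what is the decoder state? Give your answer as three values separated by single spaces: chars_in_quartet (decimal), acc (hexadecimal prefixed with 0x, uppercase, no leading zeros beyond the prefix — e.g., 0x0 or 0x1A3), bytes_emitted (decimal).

After char 0 ('Z'=25): chars_in_quartet=1 acc=0x19 bytes_emitted=0
After char 1 ('m'=38): chars_in_quartet=2 acc=0x666 bytes_emitted=0
After char 2 ('e'=30): chars_in_quartet=3 acc=0x1999E bytes_emitted=0

Answer: 3 0x1999E 0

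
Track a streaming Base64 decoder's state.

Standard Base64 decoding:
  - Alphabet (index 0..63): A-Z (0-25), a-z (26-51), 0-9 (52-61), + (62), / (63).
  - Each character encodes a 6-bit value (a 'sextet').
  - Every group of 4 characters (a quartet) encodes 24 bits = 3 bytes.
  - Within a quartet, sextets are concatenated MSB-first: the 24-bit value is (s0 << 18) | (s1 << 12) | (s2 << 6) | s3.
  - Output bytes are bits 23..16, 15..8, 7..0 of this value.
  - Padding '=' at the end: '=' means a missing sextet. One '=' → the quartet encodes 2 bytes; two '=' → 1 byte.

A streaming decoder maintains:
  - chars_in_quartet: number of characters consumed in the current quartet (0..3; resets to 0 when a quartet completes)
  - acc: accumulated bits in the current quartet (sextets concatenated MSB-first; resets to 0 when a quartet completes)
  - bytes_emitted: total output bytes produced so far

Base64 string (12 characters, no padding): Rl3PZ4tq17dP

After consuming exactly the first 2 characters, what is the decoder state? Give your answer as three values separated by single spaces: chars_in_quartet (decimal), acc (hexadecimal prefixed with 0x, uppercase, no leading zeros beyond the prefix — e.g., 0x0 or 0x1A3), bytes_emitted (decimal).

After char 0 ('R'=17): chars_in_quartet=1 acc=0x11 bytes_emitted=0
After char 1 ('l'=37): chars_in_quartet=2 acc=0x465 bytes_emitted=0

Answer: 2 0x465 0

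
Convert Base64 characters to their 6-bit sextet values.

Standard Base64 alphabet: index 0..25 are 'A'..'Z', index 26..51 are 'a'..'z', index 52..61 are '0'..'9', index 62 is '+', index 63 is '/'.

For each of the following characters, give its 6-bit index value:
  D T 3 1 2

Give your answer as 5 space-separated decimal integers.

'D': A..Z range, ord('D') − ord('A') = 3
'T': A..Z range, ord('T') − ord('A') = 19
'3': 0..9 range, 52 + ord('3') − ord('0') = 55
'1': 0..9 range, 52 + ord('1') − ord('0') = 53
'2': 0..9 range, 52 + ord('2') − ord('0') = 54

Answer: 3 19 55 53 54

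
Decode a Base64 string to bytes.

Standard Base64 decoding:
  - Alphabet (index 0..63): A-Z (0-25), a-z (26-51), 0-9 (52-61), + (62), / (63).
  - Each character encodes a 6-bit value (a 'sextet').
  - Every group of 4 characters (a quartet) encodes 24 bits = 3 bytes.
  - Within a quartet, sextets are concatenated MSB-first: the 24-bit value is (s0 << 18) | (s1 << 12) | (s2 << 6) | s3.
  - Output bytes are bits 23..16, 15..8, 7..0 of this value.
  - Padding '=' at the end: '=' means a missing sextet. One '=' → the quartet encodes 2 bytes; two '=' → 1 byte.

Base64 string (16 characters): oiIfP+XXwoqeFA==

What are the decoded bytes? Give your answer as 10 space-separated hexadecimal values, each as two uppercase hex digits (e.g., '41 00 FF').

Answer: A2 22 1F 3F E5 D7 C2 8A 9E 14

Derivation:
After char 0 ('o'=40): chars_in_quartet=1 acc=0x28 bytes_emitted=0
After char 1 ('i'=34): chars_in_quartet=2 acc=0xA22 bytes_emitted=0
After char 2 ('I'=8): chars_in_quartet=3 acc=0x28888 bytes_emitted=0
After char 3 ('f'=31): chars_in_quartet=4 acc=0xA2221F -> emit A2 22 1F, reset; bytes_emitted=3
After char 4 ('P'=15): chars_in_quartet=1 acc=0xF bytes_emitted=3
After char 5 ('+'=62): chars_in_quartet=2 acc=0x3FE bytes_emitted=3
After char 6 ('X'=23): chars_in_quartet=3 acc=0xFF97 bytes_emitted=3
After char 7 ('X'=23): chars_in_quartet=4 acc=0x3FE5D7 -> emit 3F E5 D7, reset; bytes_emitted=6
After char 8 ('w'=48): chars_in_quartet=1 acc=0x30 bytes_emitted=6
After char 9 ('o'=40): chars_in_quartet=2 acc=0xC28 bytes_emitted=6
After char 10 ('q'=42): chars_in_quartet=3 acc=0x30A2A bytes_emitted=6
After char 11 ('e'=30): chars_in_quartet=4 acc=0xC28A9E -> emit C2 8A 9E, reset; bytes_emitted=9
After char 12 ('F'=5): chars_in_quartet=1 acc=0x5 bytes_emitted=9
After char 13 ('A'=0): chars_in_quartet=2 acc=0x140 bytes_emitted=9
Padding '==': partial quartet acc=0x140 -> emit 14; bytes_emitted=10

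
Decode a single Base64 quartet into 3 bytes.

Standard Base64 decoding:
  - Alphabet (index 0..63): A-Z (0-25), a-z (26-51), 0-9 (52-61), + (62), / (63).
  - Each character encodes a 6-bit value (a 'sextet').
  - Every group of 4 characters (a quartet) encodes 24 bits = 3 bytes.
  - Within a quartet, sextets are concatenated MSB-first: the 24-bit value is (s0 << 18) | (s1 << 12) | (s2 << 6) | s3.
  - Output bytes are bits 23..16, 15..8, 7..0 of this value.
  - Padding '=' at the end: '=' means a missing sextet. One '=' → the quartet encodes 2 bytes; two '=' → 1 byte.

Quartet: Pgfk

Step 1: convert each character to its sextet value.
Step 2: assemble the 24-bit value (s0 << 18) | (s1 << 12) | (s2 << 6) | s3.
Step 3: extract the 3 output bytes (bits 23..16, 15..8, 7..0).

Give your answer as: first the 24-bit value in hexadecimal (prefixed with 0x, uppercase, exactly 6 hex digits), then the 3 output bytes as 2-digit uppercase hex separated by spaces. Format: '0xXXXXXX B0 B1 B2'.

Sextets: P=15, g=32, f=31, k=36
24-bit: (15<<18) | (32<<12) | (31<<6) | 36
      = 0x3C0000 | 0x020000 | 0x0007C0 | 0x000024
      = 0x3E07E4
Bytes: (v>>16)&0xFF=3E, (v>>8)&0xFF=07, v&0xFF=E4

Answer: 0x3E07E4 3E 07 E4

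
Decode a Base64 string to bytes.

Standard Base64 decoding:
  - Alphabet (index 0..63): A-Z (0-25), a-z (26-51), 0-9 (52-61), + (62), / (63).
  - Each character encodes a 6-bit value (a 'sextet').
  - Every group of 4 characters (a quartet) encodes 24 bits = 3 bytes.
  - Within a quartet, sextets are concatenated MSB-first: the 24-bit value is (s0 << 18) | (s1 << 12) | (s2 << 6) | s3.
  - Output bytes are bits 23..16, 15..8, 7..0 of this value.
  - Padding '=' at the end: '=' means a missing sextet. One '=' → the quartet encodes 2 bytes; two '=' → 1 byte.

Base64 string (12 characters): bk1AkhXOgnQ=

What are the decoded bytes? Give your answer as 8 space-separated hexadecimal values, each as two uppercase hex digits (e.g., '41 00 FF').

Answer: 6E 4D 40 92 15 CE 82 74

Derivation:
After char 0 ('b'=27): chars_in_quartet=1 acc=0x1B bytes_emitted=0
After char 1 ('k'=36): chars_in_quartet=2 acc=0x6E4 bytes_emitted=0
After char 2 ('1'=53): chars_in_quartet=3 acc=0x1B935 bytes_emitted=0
After char 3 ('A'=0): chars_in_quartet=4 acc=0x6E4D40 -> emit 6E 4D 40, reset; bytes_emitted=3
After char 4 ('k'=36): chars_in_quartet=1 acc=0x24 bytes_emitted=3
After char 5 ('h'=33): chars_in_quartet=2 acc=0x921 bytes_emitted=3
After char 6 ('X'=23): chars_in_quartet=3 acc=0x24857 bytes_emitted=3
After char 7 ('O'=14): chars_in_quartet=4 acc=0x9215CE -> emit 92 15 CE, reset; bytes_emitted=6
After char 8 ('g'=32): chars_in_quartet=1 acc=0x20 bytes_emitted=6
After char 9 ('n'=39): chars_in_quartet=2 acc=0x827 bytes_emitted=6
After char 10 ('Q'=16): chars_in_quartet=3 acc=0x209D0 bytes_emitted=6
Padding '=': partial quartet acc=0x209D0 -> emit 82 74; bytes_emitted=8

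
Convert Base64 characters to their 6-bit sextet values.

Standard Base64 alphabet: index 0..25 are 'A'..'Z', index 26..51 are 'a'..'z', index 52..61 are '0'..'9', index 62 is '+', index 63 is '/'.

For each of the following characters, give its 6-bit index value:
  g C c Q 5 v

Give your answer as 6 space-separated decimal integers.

'g': a..z range, 26 + ord('g') − ord('a') = 32
'C': A..Z range, ord('C') − ord('A') = 2
'c': a..z range, 26 + ord('c') − ord('a') = 28
'Q': A..Z range, ord('Q') − ord('A') = 16
'5': 0..9 range, 52 + ord('5') − ord('0') = 57
'v': a..z range, 26 + ord('v') − ord('a') = 47

Answer: 32 2 28 16 57 47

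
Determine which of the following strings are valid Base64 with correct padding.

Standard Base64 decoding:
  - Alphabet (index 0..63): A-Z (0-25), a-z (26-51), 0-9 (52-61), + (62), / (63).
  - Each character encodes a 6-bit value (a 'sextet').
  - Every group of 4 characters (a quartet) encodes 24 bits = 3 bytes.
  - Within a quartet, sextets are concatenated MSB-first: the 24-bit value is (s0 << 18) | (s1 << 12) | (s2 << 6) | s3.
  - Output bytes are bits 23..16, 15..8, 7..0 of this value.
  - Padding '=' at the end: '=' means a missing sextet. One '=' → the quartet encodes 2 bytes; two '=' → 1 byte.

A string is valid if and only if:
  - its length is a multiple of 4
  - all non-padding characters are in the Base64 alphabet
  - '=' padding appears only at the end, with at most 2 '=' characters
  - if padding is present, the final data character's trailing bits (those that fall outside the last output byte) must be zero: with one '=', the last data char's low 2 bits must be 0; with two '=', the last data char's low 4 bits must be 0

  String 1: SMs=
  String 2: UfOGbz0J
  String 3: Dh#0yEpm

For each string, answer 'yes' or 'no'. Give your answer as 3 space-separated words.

Answer: yes yes no

Derivation:
String 1: 'SMs=' → valid
String 2: 'UfOGbz0J' → valid
String 3: 'Dh#0yEpm' → invalid (bad char(s): ['#'])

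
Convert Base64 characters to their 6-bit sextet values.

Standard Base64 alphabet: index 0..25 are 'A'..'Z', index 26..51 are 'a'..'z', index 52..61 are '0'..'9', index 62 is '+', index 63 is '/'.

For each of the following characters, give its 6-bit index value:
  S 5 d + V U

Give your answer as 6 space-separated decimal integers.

Answer: 18 57 29 62 21 20

Derivation:
'S': A..Z range, ord('S') − ord('A') = 18
'5': 0..9 range, 52 + ord('5') − ord('0') = 57
'd': a..z range, 26 + ord('d') − ord('a') = 29
'+': index 62
'V': A..Z range, ord('V') − ord('A') = 21
'U': A..Z range, ord('U') − ord('A') = 20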